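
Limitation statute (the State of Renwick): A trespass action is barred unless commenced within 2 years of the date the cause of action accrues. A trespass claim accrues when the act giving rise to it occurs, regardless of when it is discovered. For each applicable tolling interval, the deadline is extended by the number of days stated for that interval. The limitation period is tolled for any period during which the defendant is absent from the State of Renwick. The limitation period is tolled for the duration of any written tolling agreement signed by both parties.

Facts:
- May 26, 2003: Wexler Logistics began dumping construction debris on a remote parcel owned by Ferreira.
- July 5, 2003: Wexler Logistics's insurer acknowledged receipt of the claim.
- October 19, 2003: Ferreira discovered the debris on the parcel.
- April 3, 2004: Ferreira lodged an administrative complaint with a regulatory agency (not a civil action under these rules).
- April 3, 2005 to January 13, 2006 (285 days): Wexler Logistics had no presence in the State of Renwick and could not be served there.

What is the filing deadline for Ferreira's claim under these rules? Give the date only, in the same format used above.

March 7, 2006

The claim accrued on May 26, 2003, when the wrongful act occurred; under the stated occurrence rule the October 19, 2003 discovery does not delay accrual.
The untolled deadline — 2 years after May 26, 2003 — is May 26, 2005.
The period was tolled for 285 days by the defendant's absence from the jurisdiction (April 3, 2005 to January 13, 2006), pushing the deadline to March 7, 2006.
The other events in the timeline have no effect on the limitation period under the stated rules.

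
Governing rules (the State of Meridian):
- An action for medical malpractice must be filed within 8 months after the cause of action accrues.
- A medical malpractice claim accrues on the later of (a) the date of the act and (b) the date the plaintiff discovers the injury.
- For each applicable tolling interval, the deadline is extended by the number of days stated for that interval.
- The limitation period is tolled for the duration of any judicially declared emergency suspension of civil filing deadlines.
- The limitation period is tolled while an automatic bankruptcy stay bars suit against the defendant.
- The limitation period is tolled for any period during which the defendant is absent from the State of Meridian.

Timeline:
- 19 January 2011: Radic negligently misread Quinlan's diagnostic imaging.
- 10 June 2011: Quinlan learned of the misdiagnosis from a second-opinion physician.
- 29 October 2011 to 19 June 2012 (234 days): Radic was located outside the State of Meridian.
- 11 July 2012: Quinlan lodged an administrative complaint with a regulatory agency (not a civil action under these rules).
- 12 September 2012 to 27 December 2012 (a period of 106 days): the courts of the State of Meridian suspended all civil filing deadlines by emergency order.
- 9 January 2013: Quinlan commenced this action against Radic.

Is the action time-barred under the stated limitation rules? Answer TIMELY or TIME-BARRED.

TIMELY

Taking the later of the act (19 January 2011) and discovery (10 June 2011), the claim accrued on 10 June 2011.
Adding the 8 months base period to 10 June 2011 gives a deadline of 10 February 2012, before any tolling.
The period was tolled for 234 days by the defendant's absence from the jurisdiction (29 October 2011 to 19 June 2012), pushing the deadline to 1 October 2012.
The emergency suspension of filing deadlines from 12 September 2012 to 27 December 2012 tolled the period for 106 days, extending the deadline to 15 January 2013.
The other events in the timeline have no effect on the limitation period under the stated rules.
Quinlan filed on 9 January 2013, before the 15 January 2013 deadline, so the action is timely.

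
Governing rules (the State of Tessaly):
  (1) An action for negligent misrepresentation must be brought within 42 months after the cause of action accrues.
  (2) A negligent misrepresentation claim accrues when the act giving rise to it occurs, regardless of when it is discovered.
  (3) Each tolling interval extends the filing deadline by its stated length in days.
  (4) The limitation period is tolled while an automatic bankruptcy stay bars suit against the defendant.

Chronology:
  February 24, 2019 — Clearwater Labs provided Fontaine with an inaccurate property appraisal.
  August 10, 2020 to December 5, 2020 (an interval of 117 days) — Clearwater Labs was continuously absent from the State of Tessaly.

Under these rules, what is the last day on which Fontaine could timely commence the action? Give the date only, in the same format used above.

The cause of action accrued on February 24, 2019, the date of the act.
42 months from February 24, 2019 is August 24, 2022.
No stated provision tolls the period for the defendant's absence, so the interval from August 10, 2020 to December 5, 2020 has no effect on the deadline.

August 24, 2022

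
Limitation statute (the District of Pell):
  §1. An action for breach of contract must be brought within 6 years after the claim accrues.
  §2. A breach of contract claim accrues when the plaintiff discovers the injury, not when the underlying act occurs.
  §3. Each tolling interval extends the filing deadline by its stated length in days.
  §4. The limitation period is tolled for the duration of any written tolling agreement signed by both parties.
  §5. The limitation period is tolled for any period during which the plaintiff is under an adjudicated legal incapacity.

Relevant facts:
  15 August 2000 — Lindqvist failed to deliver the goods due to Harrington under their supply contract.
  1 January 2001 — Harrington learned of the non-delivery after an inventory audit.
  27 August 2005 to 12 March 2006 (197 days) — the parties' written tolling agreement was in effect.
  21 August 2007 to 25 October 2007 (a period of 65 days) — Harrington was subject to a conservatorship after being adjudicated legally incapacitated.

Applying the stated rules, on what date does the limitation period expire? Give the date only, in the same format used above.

17 July 2007

Under the discovery rule, the claim accrued on 1 January 2001, when Harrington discovered the injury — not on the 15 August 2000 date of the underlying act.
Adding the 6 years base period to 1 January 2001 gives a deadline of 1 January 2007, before any tolling.
The written tolling agreement from 27 August 2005 to 12 March 2006 tolled the period for 197 days, extending the deadline to 17 July 2007.
The plaintiff's legal incapacity from 21 August 2007 to 25 October 2007 began after the period had already run on 17 July 2007, so it has no tolling effect.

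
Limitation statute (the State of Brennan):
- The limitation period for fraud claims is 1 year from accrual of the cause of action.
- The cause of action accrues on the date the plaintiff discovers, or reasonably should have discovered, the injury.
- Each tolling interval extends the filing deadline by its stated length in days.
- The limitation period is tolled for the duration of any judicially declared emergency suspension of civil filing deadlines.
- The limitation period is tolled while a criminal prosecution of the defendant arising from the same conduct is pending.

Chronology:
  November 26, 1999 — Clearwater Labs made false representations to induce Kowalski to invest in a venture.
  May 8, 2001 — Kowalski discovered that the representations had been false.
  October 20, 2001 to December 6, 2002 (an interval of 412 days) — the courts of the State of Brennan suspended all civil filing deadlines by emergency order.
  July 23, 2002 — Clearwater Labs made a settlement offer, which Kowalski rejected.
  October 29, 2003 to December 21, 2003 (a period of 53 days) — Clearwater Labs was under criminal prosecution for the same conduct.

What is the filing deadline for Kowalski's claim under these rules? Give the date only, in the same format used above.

June 24, 2003

Under the discovery rule, the claim accrued on May 8, 2001, when Kowalski discovered the injury — not on the November 26, 1999 date of the underlying act.
The untolled deadline — 1 year after May 8, 2001 — is May 8, 2002.
The emergency suspension of filing deadlines from October 20, 2001 to December 6, 2002 tolled the period for 412 days, extending the deadline to June 24, 2003.
The pending criminal prosecution starting October 29, 2003 came too late — the period had run on June 24, 2003 — and so does not extend the deadline.
Nothing else in the chronology tolls or restarts the period.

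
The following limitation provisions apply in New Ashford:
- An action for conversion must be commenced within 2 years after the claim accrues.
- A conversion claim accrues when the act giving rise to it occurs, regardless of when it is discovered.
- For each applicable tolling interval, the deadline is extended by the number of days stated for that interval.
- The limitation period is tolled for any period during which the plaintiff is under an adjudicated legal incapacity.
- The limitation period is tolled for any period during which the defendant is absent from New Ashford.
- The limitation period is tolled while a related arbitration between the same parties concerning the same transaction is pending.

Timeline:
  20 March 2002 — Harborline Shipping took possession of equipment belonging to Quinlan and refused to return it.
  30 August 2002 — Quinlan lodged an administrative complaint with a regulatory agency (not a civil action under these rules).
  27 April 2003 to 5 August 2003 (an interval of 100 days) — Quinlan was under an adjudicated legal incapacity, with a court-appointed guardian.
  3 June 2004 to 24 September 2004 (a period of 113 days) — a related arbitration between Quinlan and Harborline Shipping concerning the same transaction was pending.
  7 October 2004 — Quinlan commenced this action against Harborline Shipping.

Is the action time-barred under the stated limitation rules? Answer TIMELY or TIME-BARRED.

TIMELY

The limitation period began to run on 20 March 2002.
2 years from 20 March 2002 is 20 March 2004.
The plaintiff's legal incapacity from 27 April 2003 to 5 August 2003 tolled the period for 100 days, extending the deadline to 28 June 2004.
The pending related arbitration from 3 June 2004 to 24 September 2004 tolled the period for 113 days, extending the deadline to 19 October 2004.
None of the other events listed affects the running of the period under the stated rules.
The 7 October 2004 filing precedes the 19 October 2004 deadline; the claim is timely.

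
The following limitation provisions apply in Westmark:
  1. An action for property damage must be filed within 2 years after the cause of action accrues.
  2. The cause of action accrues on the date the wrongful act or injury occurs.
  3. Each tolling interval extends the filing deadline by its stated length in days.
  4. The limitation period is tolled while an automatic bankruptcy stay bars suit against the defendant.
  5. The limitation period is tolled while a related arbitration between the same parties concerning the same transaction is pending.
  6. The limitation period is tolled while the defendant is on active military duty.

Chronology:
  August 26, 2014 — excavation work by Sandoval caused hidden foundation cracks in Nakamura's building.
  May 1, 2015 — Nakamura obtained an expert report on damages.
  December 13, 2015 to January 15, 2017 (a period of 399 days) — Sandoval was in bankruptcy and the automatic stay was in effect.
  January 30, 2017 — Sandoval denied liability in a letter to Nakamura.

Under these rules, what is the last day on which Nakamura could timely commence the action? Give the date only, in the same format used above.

The limitation period began to run on August 26, 2014.
2 years from August 26, 2014 is August 26, 2016.
The automatic bankruptcy stay from December 13, 2015 to January 15, 2017 tolled the period for 399 days, extending the deadline to September 29, 2017.
Nothing else in the chronology tolls or restarts the period.

September 29, 2017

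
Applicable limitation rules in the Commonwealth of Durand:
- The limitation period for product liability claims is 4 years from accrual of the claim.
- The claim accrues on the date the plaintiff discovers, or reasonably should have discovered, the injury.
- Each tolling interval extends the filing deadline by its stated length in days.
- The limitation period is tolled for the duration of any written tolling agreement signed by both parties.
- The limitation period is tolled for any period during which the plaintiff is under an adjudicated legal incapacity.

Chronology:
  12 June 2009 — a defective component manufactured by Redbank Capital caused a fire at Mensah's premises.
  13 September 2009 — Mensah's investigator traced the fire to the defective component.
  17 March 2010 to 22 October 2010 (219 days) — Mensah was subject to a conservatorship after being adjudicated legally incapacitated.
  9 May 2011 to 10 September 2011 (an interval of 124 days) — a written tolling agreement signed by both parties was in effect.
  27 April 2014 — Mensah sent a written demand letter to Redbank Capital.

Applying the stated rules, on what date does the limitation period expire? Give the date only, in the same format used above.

The claim did not accrue until Mensah discovered the injury on 13 September 2009; the 12 June 2009 act date does not start the clock under the stated rule.
The untolled deadline — 4 years after 13 September 2009 — is 13 September 2013.
Because the plaintiff's legal incapacity ran from 17 March 2010 to 22 October 2010, the deadline is extended by 219 days to 20 April 2014.
Because the written tolling agreement ran from 9 May 2011 to 10 September 2011, the deadline is extended by 124 days to 22 August 2014.
The other events in the timeline have no effect on the limitation period under the stated rules.

22 August 2014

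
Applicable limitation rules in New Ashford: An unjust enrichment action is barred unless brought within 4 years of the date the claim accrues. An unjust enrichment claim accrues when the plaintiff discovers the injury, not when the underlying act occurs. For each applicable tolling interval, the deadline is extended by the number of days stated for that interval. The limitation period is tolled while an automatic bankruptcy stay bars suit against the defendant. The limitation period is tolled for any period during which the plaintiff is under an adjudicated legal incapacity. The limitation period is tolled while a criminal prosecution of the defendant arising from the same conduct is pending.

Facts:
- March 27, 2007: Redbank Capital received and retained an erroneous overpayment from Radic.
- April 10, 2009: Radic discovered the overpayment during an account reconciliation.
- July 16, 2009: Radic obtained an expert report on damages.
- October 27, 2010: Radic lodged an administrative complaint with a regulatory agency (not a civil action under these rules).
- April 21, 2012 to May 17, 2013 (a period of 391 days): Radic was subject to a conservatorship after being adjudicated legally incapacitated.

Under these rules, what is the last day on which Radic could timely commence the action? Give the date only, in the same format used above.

The claim did not accrue until Radic discovered the injury on April 10, 2009; the March 27, 2007 act date does not start the clock under the stated rule.
Adding the 4 years base period to April 10, 2009 gives a deadline of April 10, 2013, before any tolling.
The plaintiff's legal incapacity from April 21, 2012 to May 17, 2013 tolled the period for 391 days, extending the deadline to May 6, 2014.
The other events in the timeline have no effect on the limitation period under the stated rules.

May 6, 2014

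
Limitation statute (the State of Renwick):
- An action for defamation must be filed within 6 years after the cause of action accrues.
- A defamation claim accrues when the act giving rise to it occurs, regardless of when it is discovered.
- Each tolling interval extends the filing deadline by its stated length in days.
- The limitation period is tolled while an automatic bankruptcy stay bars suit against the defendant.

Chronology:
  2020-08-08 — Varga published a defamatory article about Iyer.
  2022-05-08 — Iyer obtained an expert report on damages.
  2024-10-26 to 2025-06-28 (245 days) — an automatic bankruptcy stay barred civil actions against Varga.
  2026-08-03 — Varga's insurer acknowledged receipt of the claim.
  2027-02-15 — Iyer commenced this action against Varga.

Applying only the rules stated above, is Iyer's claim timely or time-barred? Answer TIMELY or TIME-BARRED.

TIMELY

The limitation period began to run on 2020-08-08.
6 years from 2020-08-08 is 2026-08-08.
The automatic bankruptcy stay from 2024-10-26 to 2025-06-28 tolled the period for 245 days, extending the deadline to 2027-04-10.
Nothing else in the chronology tolls or restarts the period.
Iyer filed on 2027-02-15, before the 2027-04-10 deadline, so the action is timely.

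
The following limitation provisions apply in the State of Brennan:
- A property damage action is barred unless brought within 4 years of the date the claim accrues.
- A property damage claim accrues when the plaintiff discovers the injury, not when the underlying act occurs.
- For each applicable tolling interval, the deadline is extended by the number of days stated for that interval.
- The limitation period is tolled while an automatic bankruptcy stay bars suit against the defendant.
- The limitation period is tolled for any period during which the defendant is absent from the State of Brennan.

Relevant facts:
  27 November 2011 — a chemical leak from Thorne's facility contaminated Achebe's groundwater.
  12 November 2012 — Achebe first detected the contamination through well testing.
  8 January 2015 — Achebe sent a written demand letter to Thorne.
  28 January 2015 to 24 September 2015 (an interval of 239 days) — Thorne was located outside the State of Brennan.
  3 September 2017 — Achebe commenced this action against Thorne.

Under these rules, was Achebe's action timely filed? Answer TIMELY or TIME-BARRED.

The claim did not accrue until Achebe discovered the injury on 12 November 2012; the 27 November 2011 act date does not start the clock under the stated rule.
The untolled deadline — 4 years after 12 November 2012 — is 12 November 2016.
Because the defendant's absence from the jurisdiction ran from 28 January 2015 to 24 September 2015, the deadline is extended by 239 days to 9 July 2017.
The other events in the timeline have no effect on the limitation period under the stated rules.
Filing on 3 September 2017 missed the 9 July 2017 deadline — the action is time-barred.

TIME-BARRED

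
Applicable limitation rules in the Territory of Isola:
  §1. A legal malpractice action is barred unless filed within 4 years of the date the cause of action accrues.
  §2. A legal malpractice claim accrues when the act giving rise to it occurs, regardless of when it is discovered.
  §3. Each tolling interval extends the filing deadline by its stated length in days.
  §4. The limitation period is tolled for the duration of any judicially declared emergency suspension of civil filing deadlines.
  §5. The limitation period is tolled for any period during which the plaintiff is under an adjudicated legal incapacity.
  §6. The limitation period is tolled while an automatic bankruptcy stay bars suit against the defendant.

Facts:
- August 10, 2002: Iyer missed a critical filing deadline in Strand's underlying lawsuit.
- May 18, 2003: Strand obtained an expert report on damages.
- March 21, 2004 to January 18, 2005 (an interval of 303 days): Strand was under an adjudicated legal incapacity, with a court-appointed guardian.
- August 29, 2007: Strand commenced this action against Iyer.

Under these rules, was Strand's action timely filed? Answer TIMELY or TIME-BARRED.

The claim accrued on August 10, 2002, when the wrongful act occurred.
4 years from August 10, 2002 is August 10, 2006.
The plaintiff's legal incapacity from March 21, 2004 to January 18, 2005 tolled the period for 303 days, extending the deadline to June 9, 2007.
None of the other events listed affects the running of the period under the stated rules.
Filing on August 29, 2007 missed the June 9, 2007 deadline — the action is time-barred.

TIME-BARRED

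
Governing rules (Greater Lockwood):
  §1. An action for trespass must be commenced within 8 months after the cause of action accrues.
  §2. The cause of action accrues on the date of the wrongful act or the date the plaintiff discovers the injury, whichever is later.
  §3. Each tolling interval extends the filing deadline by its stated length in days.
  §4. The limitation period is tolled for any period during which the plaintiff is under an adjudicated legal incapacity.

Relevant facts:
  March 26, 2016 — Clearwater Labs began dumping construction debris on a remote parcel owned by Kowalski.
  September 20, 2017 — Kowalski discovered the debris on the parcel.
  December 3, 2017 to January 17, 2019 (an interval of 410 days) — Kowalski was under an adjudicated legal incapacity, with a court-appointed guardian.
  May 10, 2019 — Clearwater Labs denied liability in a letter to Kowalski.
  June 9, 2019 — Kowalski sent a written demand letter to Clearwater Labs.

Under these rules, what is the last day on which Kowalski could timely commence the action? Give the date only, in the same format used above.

July 4, 2019

Taking the later of the act (March 26, 2016) and discovery (September 20, 2017), the claim accrued on September 20, 2017.
Adding the 8 months base period to September 20, 2017 gives a deadline of May 20, 2018, before any tolling.
Because the plaintiff's legal incapacity ran from December 3, 2017 to January 17, 2019, the deadline is extended by 410 days to July 4, 2019.
The other events in the timeline have no effect on the limitation period under the stated rules.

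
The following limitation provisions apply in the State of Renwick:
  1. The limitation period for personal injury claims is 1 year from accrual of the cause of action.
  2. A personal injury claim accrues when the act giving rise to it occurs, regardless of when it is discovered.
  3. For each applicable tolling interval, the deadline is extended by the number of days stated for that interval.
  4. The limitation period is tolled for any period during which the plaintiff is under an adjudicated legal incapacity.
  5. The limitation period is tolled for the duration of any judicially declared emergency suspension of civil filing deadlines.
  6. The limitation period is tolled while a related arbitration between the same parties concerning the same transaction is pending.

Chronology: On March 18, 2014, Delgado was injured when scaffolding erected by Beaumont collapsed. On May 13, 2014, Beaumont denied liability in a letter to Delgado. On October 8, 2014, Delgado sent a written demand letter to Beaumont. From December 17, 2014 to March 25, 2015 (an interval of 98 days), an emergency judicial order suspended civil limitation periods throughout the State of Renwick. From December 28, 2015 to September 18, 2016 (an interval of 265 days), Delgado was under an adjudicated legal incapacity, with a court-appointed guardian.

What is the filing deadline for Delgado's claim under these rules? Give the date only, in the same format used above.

June 24, 2015

The claim accrued on March 18, 2014, when the wrongful act occurred.
The untolled deadline — 1 year after March 18, 2014 — is March 18, 2015.
The emergency suspension of filing deadlines from December 17, 2014 to March 25, 2015 tolled the period for 98 days, extending the deadline to June 24, 2015.
By the time the plaintiff's legal incapacity began on December 28, 2015, the limitation period had already expired on June 24, 2015; that interval cannot revive it.
The other events in the timeline have no effect on the limitation period under the stated rules.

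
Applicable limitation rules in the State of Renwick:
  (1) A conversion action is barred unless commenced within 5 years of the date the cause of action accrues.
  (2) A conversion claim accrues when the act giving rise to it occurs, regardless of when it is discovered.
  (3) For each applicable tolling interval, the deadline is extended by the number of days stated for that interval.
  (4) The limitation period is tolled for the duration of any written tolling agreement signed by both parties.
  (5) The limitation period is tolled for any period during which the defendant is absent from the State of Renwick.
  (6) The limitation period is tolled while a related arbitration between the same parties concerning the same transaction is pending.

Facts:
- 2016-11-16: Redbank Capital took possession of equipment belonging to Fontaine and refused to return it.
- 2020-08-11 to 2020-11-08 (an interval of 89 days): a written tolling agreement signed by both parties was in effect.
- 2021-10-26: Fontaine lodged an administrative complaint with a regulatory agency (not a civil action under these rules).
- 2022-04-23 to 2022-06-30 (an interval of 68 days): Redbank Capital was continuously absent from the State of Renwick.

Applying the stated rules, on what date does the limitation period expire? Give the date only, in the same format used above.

2022-02-13

The cause of action accrued on 2016-11-16, the date of the act.
5 years from 2016-11-16 is 2021-11-16.
Because the written tolling agreement ran from 2020-08-11 to 2020-11-08, the deadline is extended by 89 days to 2022-02-13.
By the time the defendant's absence from the jurisdiction began on 2022-04-23, the limitation period had already expired on 2022-02-13; that interval cannot revive it.
None of the other events listed affects the running of the period under the stated rules.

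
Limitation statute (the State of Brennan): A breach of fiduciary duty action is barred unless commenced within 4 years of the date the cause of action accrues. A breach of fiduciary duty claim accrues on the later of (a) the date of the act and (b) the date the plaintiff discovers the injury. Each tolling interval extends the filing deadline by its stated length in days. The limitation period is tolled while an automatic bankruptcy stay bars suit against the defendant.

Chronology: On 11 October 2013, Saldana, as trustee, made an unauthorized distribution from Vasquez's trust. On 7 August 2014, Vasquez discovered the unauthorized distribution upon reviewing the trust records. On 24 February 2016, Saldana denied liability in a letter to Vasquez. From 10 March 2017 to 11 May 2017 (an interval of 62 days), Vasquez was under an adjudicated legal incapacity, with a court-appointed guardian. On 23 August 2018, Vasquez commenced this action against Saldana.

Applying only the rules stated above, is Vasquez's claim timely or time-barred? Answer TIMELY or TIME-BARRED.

TIME-BARRED

The claim accrued on 7 August 2014 — the later of the 11 October 2013 act and the 7 August 2014 discovery.
Adding the 4 years base period to 7 August 2014 gives a deadline of 7 August 2018, before any tolling.
Although the plaintiff's incapacity ran from 10 March 2017 to 11 May 2017, the stated rules do not make that a tolling event, so it is disregarded.
None of the other events listed affects the running of the period under the stated rules.
Vasquez filed on 23 August 2018, after the 7 August 2018 deadline, so the action is time-barred.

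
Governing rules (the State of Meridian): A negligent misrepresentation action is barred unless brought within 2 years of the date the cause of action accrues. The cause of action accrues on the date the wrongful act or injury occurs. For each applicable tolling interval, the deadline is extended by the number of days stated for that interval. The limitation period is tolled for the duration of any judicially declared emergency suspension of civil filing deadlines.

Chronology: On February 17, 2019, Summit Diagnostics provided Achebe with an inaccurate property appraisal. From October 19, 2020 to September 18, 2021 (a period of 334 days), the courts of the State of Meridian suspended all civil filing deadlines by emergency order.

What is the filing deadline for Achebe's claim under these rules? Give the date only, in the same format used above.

January 17, 2022

The claim accrued on February 17, 2019, when the wrongful act occurred.
Adding the 2 years base period to February 17, 2019 gives a deadline of February 17, 2021, before any tolling.
The period was tolled for 334 days by the emergency suspension of filing deadlines (October 19, 2020 to September 18, 2021), pushing the deadline to January 17, 2022.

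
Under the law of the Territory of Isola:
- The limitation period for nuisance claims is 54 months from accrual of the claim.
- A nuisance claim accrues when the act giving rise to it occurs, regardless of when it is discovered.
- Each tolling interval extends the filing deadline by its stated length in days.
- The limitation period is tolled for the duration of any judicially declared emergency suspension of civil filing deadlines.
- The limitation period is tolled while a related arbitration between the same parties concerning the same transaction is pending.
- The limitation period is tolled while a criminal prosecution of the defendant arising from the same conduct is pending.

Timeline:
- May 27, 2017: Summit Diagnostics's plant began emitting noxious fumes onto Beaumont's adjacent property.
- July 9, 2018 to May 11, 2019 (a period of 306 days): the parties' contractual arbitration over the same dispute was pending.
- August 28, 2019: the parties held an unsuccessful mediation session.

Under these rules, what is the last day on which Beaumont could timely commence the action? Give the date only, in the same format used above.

September 29, 2022

The claim accrued on May 27, 2017, when the wrongful act occurred.
The untolled deadline — 54 months after May 27, 2017 — is November 27, 2021.
Because the pending related arbitration ran from July 9, 2018 to May 11, 2019, the deadline is extended by 306 days to September 29, 2022.
None of the other events listed affects the running of the period under the stated rules.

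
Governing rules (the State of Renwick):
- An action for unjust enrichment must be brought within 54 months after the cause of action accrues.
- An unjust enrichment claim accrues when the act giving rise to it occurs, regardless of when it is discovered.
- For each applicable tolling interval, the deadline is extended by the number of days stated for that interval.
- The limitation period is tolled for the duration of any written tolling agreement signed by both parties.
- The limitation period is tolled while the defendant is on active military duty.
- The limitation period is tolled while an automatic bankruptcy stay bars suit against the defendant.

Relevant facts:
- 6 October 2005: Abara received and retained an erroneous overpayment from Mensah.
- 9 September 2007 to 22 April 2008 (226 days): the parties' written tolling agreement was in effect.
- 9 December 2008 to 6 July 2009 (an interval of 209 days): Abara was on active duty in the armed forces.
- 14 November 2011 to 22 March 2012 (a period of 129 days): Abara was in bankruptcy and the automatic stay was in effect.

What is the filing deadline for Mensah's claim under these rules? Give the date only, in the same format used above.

The cause of action accrued on 6 October 2005, the date of the act.
54 months from 6 October 2005 is 6 April 2010.
The written tolling agreement from 9 September 2007 to 22 April 2008 tolled the period for 226 days, extending the deadline to 18 November 2010.
The period was tolled for 209 days by the defendant's active military service (9 December 2008 to 6 July 2009), pushing the deadline to 15 June 2011.
The automatic bankruptcy stay starting 14 November 2011 came too late — the period had run on 15 June 2011 — and so does not extend the deadline.

15 June 2011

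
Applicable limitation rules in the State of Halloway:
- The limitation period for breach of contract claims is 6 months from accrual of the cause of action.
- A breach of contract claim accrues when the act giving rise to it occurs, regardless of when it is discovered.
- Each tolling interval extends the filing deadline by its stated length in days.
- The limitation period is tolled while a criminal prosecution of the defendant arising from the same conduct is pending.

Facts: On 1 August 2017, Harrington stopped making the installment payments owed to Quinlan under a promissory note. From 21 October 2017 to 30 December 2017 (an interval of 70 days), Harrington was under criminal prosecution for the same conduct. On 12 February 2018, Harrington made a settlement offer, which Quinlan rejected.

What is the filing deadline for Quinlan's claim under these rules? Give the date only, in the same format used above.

12 April 2018

The claim accrued on 1 August 2017, when the wrongful act occurred.
6 months from 1 August 2017 is 1 February 2018.
Because the pending criminal prosecution ran from 21 October 2017 to 30 December 2017, the deadline is extended by 70 days to 12 April 2018.
Nothing else in the chronology tolls or restarts the period.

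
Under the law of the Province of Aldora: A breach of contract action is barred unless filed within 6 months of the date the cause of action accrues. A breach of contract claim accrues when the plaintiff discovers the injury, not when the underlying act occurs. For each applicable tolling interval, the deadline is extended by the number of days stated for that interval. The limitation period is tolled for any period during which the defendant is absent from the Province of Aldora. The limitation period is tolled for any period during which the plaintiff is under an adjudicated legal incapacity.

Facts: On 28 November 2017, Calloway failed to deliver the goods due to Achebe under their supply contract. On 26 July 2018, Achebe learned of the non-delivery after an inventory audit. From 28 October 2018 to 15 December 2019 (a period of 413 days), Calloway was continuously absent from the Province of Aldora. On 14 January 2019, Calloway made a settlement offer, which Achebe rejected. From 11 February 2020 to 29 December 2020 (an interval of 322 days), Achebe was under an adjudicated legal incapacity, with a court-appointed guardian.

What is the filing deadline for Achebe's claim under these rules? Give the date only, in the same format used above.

30 January 2021

The claim did not accrue until Achebe discovered the injury on 26 July 2018; the 28 November 2017 act date does not start the clock under the stated rule.
Adding the 6 months base period to 26 July 2018 gives a deadline of 26 January 2019, before any tolling.
Because the defendant's absence from the jurisdiction ran from 28 October 2018 to 15 December 2019, the deadline is extended by 413 days to 14 March 2020.
Because the plaintiff's legal incapacity ran from 11 February 2020 to 29 December 2020, the deadline is extended by 322 days to 30 January 2021.
The other events in the timeline have no effect on the limitation period under the stated rules.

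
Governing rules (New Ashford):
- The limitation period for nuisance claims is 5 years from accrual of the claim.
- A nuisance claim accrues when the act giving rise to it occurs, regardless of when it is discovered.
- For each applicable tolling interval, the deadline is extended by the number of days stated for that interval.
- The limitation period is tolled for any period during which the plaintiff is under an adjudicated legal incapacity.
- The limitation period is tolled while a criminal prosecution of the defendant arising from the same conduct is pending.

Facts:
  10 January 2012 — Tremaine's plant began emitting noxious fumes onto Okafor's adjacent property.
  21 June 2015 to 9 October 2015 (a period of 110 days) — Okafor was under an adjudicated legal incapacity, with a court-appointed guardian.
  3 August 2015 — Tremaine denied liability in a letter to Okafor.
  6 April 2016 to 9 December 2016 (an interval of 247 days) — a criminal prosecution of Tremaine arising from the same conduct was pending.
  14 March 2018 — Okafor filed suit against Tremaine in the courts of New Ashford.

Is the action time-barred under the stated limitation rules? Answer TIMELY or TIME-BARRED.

TIME-BARRED

The claim accrued on 10 January 2012, when the wrongful act occurred.
The untolled deadline — 5 years after 10 January 2012 — is 10 January 2017.
The period was tolled for 110 days by the plaintiff's legal incapacity (21 June 2015 to 9 October 2015), pushing the deadline to 30 April 2017.
The pending criminal prosecution from 6 April 2016 to 9 December 2016 tolled the period for 247 days, extending the deadline to 2 January 2018.
The other events in the timeline have no effect on the limitation period under the stated rules.
Okafor filed on 14 March 2018, after the 2 January 2018 deadline, so the action is time-barred.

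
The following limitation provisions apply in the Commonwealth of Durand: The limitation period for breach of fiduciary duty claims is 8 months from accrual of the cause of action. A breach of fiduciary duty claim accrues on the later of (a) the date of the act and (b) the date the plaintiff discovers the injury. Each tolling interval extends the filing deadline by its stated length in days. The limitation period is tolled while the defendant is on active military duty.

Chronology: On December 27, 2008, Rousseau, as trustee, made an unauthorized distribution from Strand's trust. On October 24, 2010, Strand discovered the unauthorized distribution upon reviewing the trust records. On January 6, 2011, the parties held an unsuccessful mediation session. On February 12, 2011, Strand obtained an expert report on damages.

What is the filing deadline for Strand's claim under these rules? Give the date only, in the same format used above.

The claim accrued on October 24, 2010 — the later of the December 27, 2008 act and the October 24, 2010 discovery.
The untolled deadline — 8 months after October 24, 2010 — is June 24, 2011.
Nothing else in the chronology tolls or restarts the period.

June 24, 2011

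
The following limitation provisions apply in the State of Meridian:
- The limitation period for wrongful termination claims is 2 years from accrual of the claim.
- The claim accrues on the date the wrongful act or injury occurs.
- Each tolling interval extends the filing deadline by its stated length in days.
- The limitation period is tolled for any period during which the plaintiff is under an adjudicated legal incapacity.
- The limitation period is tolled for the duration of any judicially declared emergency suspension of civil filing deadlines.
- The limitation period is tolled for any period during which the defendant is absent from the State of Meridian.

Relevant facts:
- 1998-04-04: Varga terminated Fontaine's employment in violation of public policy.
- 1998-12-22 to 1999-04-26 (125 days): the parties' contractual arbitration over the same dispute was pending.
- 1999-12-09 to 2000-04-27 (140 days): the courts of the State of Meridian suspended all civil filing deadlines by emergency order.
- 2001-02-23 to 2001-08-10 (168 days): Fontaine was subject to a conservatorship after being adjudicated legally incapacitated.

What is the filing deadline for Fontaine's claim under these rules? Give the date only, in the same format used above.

The claim accrued on 1998-04-04, when the wrongful act occurred.
The untolled deadline — 2 years after 1998-04-04 — is 2000-04-04.
The emergency suspension of filing deadlines from 1999-12-09 to 2000-04-27 tolled the period for 140 days, extending the deadline to 2000-08-22.
By the time the plaintiff's legal incapacity began on 2001-02-23, the limitation period had already expired on 2000-08-22; that interval cannot revive it.
Although a pending arbitration ran from 1998-12-22 to 1999-04-26, the stated rules do not make that a tolling event, so it is disregarded.

2000-08-22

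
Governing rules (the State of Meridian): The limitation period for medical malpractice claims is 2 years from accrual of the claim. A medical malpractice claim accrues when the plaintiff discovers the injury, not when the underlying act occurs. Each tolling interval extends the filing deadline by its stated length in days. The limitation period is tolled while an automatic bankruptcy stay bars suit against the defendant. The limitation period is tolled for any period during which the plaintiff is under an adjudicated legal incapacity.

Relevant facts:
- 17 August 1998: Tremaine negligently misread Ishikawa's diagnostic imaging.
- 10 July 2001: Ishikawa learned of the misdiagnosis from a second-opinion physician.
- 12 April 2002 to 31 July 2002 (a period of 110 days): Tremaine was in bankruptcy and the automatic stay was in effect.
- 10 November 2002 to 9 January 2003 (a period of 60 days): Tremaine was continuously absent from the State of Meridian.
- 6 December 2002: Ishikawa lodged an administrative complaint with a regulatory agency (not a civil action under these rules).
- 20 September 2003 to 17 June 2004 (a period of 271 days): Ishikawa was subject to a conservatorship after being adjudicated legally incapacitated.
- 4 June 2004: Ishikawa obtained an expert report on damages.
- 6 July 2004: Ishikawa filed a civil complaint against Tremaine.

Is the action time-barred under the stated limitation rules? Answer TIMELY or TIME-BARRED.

Accrual is tied to discovery, so the period began on 10 July 2001 rather than on 17 August 1998 when the act occurred.
The untolled deadline — 2 years after 10 July 2001 — is 10 July 2003.
Because the automatic bankruptcy stay ran from 12 April 2002 to 31 July 2002, the deadline is extended by 110 days to 28 October 2003.
Because the plaintiff's legal incapacity ran from 20 September 2003 to 17 June 2004, the deadline is extended by 271 days to 25 July 2004.
No stated provision tolls the period for the defendant's absence, so the interval from 10 November 2002 to 9 January 2003 has no effect on the deadline.
Nothing else in the chronology tolls or restarts the period.
The 6 July 2004 filing precedes the 25 July 2004 deadline; the claim is timely.

TIMELY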